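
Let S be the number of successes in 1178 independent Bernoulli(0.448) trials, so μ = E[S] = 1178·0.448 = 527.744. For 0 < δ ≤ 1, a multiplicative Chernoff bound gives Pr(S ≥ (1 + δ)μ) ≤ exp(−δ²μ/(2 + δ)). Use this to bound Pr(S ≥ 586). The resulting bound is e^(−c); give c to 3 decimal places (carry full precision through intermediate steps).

3.047

Write 586 = (1 + δ)μ, so δ = 586/527.744 − 1 = 0.1103869…
Then the exponent is δ²μ/(2 + δ) = (586 − μ)² / (μ·(2 + δ)) = 3.047165.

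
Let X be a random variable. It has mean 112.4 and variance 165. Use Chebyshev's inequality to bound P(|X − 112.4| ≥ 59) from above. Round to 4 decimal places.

Chebyshev: P(|X − μ| ≥ t) ≤ Var(X)/t².
Bound = 165 / 3481 = 0.0474.

0.0474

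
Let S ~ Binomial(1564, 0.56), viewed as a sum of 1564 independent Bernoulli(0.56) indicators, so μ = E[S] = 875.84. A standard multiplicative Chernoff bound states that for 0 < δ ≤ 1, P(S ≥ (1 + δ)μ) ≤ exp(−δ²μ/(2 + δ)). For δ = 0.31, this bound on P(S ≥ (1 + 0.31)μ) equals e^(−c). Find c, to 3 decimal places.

36.436

c = δ²μ/(2 + δ) = 0.31²·875.84/(2 + 0.31) = 36.4365.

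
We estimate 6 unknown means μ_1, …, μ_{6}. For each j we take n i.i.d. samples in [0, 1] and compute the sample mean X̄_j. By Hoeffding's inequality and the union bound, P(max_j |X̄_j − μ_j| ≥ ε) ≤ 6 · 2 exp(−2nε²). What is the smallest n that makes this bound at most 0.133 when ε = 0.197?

59

Need 2·6·exp(−2nε²) ≤ 0.133, i.e. exp(−2nε²) ≤ 0.133/12.
So 2nε² ≥ ln(12/0.133) = 4.502313.
Hence n ≥ 4.502313/(2·0.197²) = 58.006.
The smallest integer n is 59.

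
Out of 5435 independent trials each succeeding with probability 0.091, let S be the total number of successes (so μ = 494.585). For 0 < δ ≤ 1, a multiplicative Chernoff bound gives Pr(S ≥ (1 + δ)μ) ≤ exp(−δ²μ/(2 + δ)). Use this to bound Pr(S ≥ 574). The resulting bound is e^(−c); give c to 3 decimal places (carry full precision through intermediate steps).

Write 574 = (1 + δ)μ, so δ = 574/494.585 − 1 = 0.160569…
Then the exponent is δ²μ/(2 + δ) = (574 − μ)² / (μ·(2 + δ)) = 5.901957.

5.902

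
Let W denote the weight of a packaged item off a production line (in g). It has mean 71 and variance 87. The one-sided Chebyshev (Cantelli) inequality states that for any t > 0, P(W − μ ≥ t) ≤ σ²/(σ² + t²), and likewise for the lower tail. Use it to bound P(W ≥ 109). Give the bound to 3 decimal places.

0.057

Here σ² = 87 and t = 38, so σ² + t² = 1531.
Cantelli's bound: 87/1531 = 0.0568.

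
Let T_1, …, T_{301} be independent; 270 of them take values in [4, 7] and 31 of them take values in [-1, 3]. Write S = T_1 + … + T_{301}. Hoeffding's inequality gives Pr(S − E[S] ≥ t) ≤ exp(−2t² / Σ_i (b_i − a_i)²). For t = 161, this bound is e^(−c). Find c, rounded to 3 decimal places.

17.718

Σ(b_i − a_i)² = 270·3² + 31·4² = 2926.
c = 2t² / 2926 = 2·161² / 2926 = 17.7177.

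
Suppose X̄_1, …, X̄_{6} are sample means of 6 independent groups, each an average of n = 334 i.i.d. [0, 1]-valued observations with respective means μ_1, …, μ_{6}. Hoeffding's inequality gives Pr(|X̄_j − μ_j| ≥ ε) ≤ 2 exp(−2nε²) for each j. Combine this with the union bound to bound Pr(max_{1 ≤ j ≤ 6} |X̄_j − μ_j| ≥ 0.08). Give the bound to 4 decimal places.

Per-experiment Hoeffding bound: 2·exp(−2·334·0.08²) = 2·exp(−4.27520) = 0.027819.
Union bound over 6 events: 6·0.027819 = 0.16691.

0.1669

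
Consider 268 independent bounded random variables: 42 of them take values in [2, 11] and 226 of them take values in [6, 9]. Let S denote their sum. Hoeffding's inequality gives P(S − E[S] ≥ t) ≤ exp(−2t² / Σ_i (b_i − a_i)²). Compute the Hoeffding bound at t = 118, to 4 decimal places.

Σ(b_i − a_i)² = 42·9² + 226·3² = 5436.
Exponent = 2·118² / 5436 = 5.12288.
Bound = exp(−5.12288) = 0.00596.

0.0060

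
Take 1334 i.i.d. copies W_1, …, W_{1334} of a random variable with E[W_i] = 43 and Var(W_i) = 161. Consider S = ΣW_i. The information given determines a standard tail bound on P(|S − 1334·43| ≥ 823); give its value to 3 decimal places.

With mean and variance of each term known, Chebyshev's inequality bounds the deviation of the sum (or sample mean).
Var(S) = n·Var(W_i) = 1334·161 = 214774.
Chebyshev: P(|S − 1334·43| ≥ 823) ≤ Var(S)/823² = 214774/677329 = 0.3171.

0.317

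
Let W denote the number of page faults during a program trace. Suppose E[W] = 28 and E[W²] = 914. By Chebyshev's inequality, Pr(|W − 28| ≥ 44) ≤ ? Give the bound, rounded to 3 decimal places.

Var(W) = E[W²] − (E[W])² = 914 − 784 = 130.
Chebyshev's inequality: Pr(|W − μ| ≥ t) ≤ Var(W)/t² = 130/1936 = 0.0671.

0.067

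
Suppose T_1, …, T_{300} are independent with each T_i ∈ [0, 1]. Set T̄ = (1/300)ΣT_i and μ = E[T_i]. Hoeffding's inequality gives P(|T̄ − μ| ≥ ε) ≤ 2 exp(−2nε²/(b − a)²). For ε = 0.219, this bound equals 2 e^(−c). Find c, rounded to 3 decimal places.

c = 2nε²/(b − a)² = 2·300·0.219² / 1² = 28.7766.

28.777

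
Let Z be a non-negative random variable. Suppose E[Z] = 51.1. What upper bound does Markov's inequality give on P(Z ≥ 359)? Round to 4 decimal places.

Markov's inequality: for a non-negative random variable, P(Z ≥ a) ≤ E[Z]/a.
Here E[Z] = 51.1 and a = 359, so the bound is 51.1/359 = 0.1423.

0.1423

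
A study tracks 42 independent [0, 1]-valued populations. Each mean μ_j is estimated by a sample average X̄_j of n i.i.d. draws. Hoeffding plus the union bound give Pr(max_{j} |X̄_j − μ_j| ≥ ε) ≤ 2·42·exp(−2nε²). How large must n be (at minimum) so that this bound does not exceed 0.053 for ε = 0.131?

Need 2·42·exp(−2nε²) ≤ 0.053, i.e. exp(−2nε²) ≤ 0.053/84.
So 2nε² ≥ ln(84/0.053) = 7.368280.
Hence n ≥ 7.368280/(2·0.131²) = 214.681.
The smallest integer n is 215.

215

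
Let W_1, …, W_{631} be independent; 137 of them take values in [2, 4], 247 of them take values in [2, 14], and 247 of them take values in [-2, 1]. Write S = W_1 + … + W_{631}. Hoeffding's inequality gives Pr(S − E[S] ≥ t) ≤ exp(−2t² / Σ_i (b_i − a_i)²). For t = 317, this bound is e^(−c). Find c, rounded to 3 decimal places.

Σ(b_i − a_i)² = 137·2² + 247·12² + 247·3² = 38339.
c = 2t² / 38339 = 2·317² / 38339 = 5.2421.

5.242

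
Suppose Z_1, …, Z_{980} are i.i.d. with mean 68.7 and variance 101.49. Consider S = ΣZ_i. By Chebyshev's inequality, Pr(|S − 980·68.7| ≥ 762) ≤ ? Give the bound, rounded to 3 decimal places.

0.171

Var(S) = n·Var(Z_i) = 980·101.49 = 99460.2.
Chebyshev: Pr(|S − 980·68.7| ≥ 762) ≤ Var(S)/762² = 99460.2/580644 = 0.1713.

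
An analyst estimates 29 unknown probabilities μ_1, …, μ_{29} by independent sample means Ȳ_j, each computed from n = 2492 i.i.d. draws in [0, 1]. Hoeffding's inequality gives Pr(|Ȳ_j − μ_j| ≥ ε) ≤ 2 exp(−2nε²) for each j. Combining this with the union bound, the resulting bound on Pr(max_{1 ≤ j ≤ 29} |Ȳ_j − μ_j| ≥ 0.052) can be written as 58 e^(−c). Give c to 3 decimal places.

Union bound over the 29 events: Pr(max_{1 ≤ j ≤ 29} |Ȳ_j − μ_j| ≥ 0.052) ≤ 29·2·exp(−2nε²) = 58 exp(−2·2492·0.052²).
So c = 2·2492·0.052² = 13.4767.

13.477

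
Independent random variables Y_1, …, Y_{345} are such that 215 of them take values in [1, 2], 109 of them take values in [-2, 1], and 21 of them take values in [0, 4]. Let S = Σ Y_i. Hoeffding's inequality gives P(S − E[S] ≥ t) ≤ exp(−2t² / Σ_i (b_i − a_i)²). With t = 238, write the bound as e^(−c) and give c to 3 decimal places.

Σ(b_i − a_i)² = 215·1² + 109·3² + 21·4² = 1532.
c = 2t² / 1532 = 2·238² / 1532 = 73.9478.

73.948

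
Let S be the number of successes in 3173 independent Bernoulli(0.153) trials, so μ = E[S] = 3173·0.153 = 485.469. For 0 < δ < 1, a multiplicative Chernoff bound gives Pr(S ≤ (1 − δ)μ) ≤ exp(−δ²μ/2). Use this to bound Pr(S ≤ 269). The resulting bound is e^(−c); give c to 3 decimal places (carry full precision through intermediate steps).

48.261

Write 269 = (1 − δ)μ, so δ = 1 − 269/485.469 = 0.4458966…
Then the exponent is δ²μ/2 = (μ − 269)²/(2μ) = 48.261401.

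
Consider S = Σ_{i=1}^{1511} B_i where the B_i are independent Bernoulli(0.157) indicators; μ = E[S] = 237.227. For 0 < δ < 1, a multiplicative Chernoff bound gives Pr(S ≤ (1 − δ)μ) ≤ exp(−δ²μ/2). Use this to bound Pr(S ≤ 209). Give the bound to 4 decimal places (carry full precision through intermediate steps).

0.1865

Write 209 = (1 − δ)μ, so δ = 1 − 209/237.227 = 0.1189873…
Then the exponent is δ²μ/2 = (μ − 209)²/(2μ) = 1.679327.
Bound = exp(−1.679327) = 0.18650.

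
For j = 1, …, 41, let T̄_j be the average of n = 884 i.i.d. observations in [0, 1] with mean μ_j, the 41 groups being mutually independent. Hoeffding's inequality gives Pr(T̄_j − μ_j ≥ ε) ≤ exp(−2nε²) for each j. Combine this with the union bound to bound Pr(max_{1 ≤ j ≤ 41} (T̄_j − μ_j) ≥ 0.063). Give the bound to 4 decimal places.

Per-experiment Hoeffding bound: exp(−2·884·0.063²) = exp(−7.01719) = 0.00089634.
Union bound over 41 events: 41·0.00089634 = 0.03675.

0.0367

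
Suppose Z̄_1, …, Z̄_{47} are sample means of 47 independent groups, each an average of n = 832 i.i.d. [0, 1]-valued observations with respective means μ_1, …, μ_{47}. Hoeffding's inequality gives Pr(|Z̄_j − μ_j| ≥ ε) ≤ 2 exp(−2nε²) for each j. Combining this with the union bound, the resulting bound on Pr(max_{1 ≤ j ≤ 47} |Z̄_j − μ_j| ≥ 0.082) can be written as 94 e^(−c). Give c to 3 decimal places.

Union bound over the 47 events: Pr(max_{1 ≤ j ≤ 47} |Z̄_j − μ_j| ≥ 0.082) ≤ 47·2·exp(−2nε²) = 94 exp(−2·832·0.082²).
So c = 2·832·0.082² = 11.1887.

11.189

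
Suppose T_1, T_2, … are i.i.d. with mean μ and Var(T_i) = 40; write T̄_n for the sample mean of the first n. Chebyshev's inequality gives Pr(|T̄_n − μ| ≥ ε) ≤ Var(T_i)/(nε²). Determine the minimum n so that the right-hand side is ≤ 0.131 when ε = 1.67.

110

Require 40/(n·1.67²) ≤ 0.131, i.e. n ≥ 40/(0.131·1.67²) = 109.485.
The smallest integer n is 110.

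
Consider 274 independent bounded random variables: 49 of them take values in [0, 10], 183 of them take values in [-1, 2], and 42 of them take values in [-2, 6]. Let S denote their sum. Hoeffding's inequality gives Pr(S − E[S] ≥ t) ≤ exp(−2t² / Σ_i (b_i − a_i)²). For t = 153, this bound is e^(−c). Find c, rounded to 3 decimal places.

Σ(b_i − a_i)² = 49·10² + 183·3² + 42·8² = 9235.
c = 2t² / 9235 = 2·153² / 9235 = 5.0696.

5.070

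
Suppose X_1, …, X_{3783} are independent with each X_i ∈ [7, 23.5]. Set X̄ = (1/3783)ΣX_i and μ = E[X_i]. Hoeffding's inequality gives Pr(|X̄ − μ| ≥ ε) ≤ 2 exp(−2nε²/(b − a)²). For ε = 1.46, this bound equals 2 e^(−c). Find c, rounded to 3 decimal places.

c = 2nε²/(b − a)² = 2·3783·1.46² / 16.5² = 59.2385.

59.239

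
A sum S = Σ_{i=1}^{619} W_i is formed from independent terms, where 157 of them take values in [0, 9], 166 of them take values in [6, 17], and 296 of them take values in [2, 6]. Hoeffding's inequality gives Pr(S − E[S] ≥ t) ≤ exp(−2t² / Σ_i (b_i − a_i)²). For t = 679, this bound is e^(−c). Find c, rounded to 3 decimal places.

Σ(b_i − a_i)² = 157·9² + 166·11² + 296·4² = 37539.
c = 2t² / 37539 = 2·679² / 37539 = 24.5633.

24.563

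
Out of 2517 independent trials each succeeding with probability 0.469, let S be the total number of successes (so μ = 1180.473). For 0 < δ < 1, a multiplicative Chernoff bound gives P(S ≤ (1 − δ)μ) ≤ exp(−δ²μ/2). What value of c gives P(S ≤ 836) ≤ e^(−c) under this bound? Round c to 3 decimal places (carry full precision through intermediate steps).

50.260

Write 836 = (1 − δ)μ, so δ = 1 − 836/1180.473 = 0.2918093…
Then the exponent is δ²μ/2 = (μ − 836)²/(2μ) = 50.260213.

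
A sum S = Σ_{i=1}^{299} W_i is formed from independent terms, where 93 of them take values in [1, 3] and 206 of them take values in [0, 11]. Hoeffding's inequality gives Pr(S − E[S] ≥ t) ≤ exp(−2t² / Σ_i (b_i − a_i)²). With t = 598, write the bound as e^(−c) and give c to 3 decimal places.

Σ(b_i − a_i)² = 93·2² + 206·11² = 25298.
c = 2t² / 25298 = 2·598² / 25298 = 28.2713.

28.271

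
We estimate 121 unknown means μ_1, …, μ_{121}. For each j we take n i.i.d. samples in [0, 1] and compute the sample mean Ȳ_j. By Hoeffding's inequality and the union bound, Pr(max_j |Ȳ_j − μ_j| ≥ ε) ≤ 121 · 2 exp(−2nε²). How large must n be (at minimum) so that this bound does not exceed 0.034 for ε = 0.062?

Need 2·121·exp(−2nε²) ≤ 0.034, i.e. exp(−2nε²) ≤ 0.034/242.
So 2nε² ≥ ln(242/0.034) = 8.870332.
Hence n ≥ 8.870332/(2·0.062²) = 1153.789.
The smallest integer n is 1154.

1154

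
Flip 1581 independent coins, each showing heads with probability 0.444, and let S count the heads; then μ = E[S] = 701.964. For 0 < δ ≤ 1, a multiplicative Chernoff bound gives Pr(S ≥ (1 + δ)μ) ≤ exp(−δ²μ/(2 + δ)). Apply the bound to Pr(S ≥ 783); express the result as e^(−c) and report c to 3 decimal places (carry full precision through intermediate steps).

Write 783 = (1 + δ)μ, so δ = 783/701.964 − 1 = 0.1154418…
Then the exponent is δ²μ/(2 + δ) = (783 − μ)² / (μ·(2 + δ)) = 4.422217.

4.422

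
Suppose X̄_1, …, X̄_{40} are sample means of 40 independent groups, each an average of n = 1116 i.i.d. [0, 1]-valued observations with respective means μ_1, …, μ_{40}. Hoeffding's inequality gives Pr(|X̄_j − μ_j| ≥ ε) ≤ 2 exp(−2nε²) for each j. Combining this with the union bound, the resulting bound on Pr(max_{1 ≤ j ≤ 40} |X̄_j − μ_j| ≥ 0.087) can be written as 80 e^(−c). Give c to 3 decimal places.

16.894

Union bound over the 40 events: Pr(max_{1 ≤ j ≤ 40} |X̄_j − μ_j| ≥ 0.087) ≤ 40·2·exp(−2nε²) = 80 exp(−2·1116·0.087²).
So c = 2·1116·0.087² = 16.8940.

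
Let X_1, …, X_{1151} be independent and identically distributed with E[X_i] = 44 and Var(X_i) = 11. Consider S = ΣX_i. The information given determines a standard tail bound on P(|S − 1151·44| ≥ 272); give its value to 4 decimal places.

0.1711

With mean and variance of each term known, Chebyshev's inequality bounds the deviation of the sum (or sample mean).
Var(S) = n·Var(X_i) = 1151·11 = 12661.
Chebyshev: P(|S − 1151·44| ≥ 272) ≤ Var(S)/272² = 12661/73984 = 0.1711.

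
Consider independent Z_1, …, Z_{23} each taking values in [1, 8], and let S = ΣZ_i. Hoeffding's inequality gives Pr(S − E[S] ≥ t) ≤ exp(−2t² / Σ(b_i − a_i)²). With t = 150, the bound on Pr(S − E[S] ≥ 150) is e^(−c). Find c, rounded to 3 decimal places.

Σ(b_i − a_i)² = 23·(7)² = 1127.
c = 2t²/1127 = 2·150²/1127 = 39.9290.

39.929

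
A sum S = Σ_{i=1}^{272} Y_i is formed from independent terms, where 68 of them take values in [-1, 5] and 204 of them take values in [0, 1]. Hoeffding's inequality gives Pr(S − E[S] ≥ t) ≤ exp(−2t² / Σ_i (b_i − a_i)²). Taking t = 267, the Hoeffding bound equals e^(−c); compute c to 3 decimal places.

53.762

Σ(b_i − a_i)² = 68·6² + 204·1² = 2652.
c = 2t² / 2652 = 2·267² / 2652 = 53.7624.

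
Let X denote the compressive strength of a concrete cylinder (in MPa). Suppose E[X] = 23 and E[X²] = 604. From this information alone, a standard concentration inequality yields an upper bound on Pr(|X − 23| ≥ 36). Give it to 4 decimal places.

The first two moments determine the variance, so Chebyshev's inequality is the sharpest standard bound available.
Var(X) = E[X²] − (E[X])² = 604 − 529 = 75.
Chebyshev's inequality: Pr(|X − μ| ≥ t) ≤ Var(X)/t² = 75/1296 = 0.0579.

0.0579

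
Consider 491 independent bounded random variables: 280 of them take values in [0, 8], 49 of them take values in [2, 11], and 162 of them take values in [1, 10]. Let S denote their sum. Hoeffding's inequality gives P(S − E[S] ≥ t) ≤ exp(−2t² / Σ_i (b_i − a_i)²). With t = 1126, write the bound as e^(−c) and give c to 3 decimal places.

Σ(b_i − a_i)² = 280·8² + 49·9² + 162·9² = 35011.
c = 2t² / 35011 = 2·1126² / 35011 = 72.4273.

72.427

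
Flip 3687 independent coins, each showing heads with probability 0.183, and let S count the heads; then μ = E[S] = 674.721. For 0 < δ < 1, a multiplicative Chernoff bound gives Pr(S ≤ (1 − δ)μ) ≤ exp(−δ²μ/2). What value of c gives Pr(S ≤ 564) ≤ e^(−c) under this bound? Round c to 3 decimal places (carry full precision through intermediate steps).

Write 564 = (1 − δ)μ, so δ = 1 − 564/674.721 = 0.1640989…
Then the exponent is δ²μ/2 = (μ − 564)²/(2μ) = 9.084599.

9.085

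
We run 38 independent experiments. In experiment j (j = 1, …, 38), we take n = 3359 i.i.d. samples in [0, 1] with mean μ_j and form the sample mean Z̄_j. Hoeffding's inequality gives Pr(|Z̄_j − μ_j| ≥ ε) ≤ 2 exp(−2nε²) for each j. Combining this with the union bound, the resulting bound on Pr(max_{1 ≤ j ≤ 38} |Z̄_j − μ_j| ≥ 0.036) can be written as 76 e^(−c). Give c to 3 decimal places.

Union bound over the 38 events: Pr(max_{1 ≤ j ≤ 38} |Z̄_j − μ_j| ≥ 0.036) ≤ 38·2·exp(−2nε²) = 76 exp(−2·3359·0.036²).
So c = 2·3359·0.036² = 8.7065.

8.707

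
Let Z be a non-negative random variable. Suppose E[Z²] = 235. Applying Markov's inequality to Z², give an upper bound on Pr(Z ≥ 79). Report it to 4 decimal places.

Since Z ≥ 0, the event {Z ≥ 79} is the same as {Z² ≥ 6241}.
Markov's inequality applied to Z² gives Pr(Z² ≥ 6241) ≤ E[Z²]/6241 = 235/6241 = 0.0377.

0.0377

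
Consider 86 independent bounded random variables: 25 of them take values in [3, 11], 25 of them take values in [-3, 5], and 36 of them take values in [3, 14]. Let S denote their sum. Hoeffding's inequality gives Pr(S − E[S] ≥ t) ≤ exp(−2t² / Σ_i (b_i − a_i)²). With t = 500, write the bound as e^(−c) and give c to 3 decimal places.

Σ(b_i − a_i)² = 25·8² + 25·8² + 36·11² = 7556.
c = 2t² / 7556 = 2·500² / 7556 = 66.1726.

66.173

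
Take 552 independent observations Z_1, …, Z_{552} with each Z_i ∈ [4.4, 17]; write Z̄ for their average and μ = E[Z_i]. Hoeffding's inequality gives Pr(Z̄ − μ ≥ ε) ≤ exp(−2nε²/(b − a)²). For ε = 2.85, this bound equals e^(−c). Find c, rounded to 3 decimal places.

56.483

c = 2nε²/(b − a)² = 2·552·2.85² / 12.6² = 56.4830.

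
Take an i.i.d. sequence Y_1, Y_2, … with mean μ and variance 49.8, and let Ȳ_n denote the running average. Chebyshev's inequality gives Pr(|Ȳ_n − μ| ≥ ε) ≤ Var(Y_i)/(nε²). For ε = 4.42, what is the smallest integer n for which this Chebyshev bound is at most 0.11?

Require 49.8/(n·4.42²) ≤ 0.11, i.e. n ≥ 49.8/(0.11·4.42²) = 23.174.
The smallest integer n is 24.

24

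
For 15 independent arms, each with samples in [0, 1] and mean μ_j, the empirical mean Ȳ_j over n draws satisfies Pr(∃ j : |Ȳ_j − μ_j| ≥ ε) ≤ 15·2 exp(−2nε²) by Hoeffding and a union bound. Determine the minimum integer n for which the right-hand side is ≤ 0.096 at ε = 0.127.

Need 2·15·exp(−2nε²) ≤ 0.096, i.e. exp(−2nε²) ≤ 0.096/30.
So 2nε² ≥ ln(30/0.096) = 5.744604.
Hence n ≥ 5.744604/(2·0.127²) = 178.083.
The smallest integer n is 179.

179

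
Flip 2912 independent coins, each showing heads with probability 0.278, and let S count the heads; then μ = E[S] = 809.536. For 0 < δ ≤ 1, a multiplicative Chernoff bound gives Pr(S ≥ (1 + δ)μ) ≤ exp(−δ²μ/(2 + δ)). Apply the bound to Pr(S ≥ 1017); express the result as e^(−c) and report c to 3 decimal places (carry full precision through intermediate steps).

Write 1017 = (1 + δ)μ, so δ = 1017/809.536 − 1 = 0.2562752…
Then the exponent is δ²μ/(2 + δ) = (1017 − μ)² / (μ·(2 + δ)) = 23.564447.

23.564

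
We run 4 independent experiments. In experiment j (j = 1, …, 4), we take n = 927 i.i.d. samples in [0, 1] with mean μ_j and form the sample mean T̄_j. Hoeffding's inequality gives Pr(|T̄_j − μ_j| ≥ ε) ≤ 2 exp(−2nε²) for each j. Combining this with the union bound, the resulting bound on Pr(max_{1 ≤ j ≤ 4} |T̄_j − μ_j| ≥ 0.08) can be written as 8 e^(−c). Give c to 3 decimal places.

Union bound over the 4 events: Pr(max_{1 ≤ j ≤ 4} |T̄_j − μ_j| ≥ 0.08) ≤ 4·2·exp(−2nε²) = 8 exp(−2·927·0.08²).
So c = 2·927·0.08² = 11.8656.

11.866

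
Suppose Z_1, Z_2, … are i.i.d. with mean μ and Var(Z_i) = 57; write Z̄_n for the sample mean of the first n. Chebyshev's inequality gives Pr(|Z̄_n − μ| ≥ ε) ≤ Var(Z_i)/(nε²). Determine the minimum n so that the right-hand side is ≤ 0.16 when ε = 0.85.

Require 57/(n·0.85²) ≤ 0.16, i.e. n ≥ 57/(0.16·0.85²) = 493.080.
The smallest integer n is 494.

494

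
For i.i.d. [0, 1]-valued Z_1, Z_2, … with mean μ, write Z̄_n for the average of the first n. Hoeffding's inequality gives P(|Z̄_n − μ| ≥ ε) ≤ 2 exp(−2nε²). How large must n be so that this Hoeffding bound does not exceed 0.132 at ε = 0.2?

34

Require 2·exp(−2nε²) ≤ 0.132, i.e. 2nε² ≥ ln(2/0.132) = 2.718101.
So n ≥ 2.718101 / (2·0.2²) = 33.976.
The smallest integer n is 34.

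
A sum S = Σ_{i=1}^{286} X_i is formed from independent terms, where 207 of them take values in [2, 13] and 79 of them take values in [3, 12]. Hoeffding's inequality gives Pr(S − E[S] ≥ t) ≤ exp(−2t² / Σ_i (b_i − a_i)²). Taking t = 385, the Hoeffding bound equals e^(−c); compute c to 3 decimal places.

Σ(b_i − a_i)² = 207·11² + 79·9² = 31446.
c = 2t² / 31446 = 2·385² / 31446 = 9.4273.

9.427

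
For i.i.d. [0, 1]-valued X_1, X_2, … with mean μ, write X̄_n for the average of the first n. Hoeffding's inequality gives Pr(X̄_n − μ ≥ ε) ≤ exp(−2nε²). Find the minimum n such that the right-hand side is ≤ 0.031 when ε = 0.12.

Require exp(−2nε²) ≤ 0.031, i.e. 2nε² ≥ ln(1/0.031) = 3.473768.
So n ≥ 3.473768 / (2·0.12²) = 120.617.
The smallest integer n is 121.

121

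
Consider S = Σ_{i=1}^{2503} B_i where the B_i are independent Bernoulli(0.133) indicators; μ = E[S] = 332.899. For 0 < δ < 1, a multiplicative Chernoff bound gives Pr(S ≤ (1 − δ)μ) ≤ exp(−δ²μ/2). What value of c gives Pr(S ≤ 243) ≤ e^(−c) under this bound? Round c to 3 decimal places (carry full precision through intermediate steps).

Write 243 = (1 − δ)μ, so δ = 1 − 243/332.899 = 0.2700489…
Then the exponent is δ²μ/2 = (μ − 243)²/(2μ) = 12.138562.

12.139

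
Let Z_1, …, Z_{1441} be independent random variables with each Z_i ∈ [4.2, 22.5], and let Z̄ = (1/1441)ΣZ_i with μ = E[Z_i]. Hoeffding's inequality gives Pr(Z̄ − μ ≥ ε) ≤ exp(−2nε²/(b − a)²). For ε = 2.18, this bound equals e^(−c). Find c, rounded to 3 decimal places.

c = 2nε²/(b − a)² = 2·1441·2.18² / 18.3² = 40.8983.

40.898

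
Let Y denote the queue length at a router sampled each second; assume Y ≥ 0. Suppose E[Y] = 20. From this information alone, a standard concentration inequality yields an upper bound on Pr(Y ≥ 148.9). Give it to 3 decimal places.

Only the mean of a non-negative variable is known, so Markov's inequality is the applicable tail bound.
Markov's inequality: for a non-negative random variable, Pr(Y ≥ a) ≤ E[Y]/a.
Here E[Y] = 20 and a = 148.9, so the bound is 20/148.9 = 0.1343.

0.134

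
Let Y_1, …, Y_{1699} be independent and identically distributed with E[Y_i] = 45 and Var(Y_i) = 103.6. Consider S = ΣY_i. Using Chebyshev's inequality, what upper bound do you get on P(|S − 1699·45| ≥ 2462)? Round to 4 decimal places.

0.0290

Var(S) = n·Var(Y_i) = 1699·103.6 = 176016.4.
Chebyshev: P(|S − 1699·45| ≥ 2462) ≤ Var(S)/2462² = 176016.4/6061444 = 0.0290.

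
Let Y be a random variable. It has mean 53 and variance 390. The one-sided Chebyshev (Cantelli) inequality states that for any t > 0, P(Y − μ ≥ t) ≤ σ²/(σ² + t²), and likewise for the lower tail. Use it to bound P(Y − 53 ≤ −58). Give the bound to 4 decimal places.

Here σ² = 390 and t = 58, so σ² + t² = 3754.
Cantelli's bound: 390/3754 = 0.1039.

0.1039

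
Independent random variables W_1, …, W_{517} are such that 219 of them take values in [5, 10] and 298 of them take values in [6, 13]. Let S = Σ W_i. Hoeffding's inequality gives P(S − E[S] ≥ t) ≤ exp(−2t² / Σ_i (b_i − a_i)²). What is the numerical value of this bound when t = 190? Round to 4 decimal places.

Σ(b_i − a_i)² = 219·5² + 298·7² = 20077.
Exponent = 2·190² / 20077 = 3.59615.
Bound = exp(−3.59615) = 0.02743.

0.0274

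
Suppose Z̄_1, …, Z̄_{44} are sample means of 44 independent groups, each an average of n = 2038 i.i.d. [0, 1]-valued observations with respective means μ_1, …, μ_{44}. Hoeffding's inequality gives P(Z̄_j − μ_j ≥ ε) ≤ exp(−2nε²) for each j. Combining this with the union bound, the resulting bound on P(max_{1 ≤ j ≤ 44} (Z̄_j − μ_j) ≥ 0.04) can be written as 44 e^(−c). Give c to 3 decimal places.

Union bound over the 44 events: P(max_{1 ≤ j ≤ 44} (Z̄_j − μ_j) ≥ 0.04) ≤ 44·exp(−2nε²) = 44 exp(−2·2038·0.04²).
So c = 2·2038·0.04² = 6.5216.

6.522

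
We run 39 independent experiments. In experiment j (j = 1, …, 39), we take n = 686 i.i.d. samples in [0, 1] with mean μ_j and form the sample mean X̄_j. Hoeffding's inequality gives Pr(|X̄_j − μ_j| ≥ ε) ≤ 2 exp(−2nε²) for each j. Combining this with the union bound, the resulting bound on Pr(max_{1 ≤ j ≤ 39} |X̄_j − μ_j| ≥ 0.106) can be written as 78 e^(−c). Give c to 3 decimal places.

Union bound over the 39 events: Pr(max_{1 ≤ j ≤ 39} |X̄_j − μ_j| ≥ 0.106) ≤ 39·2·exp(−2nε²) = 78 exp(−2·686·0.106²).
So c = 2·686·0.106² = 15.4158.

15.416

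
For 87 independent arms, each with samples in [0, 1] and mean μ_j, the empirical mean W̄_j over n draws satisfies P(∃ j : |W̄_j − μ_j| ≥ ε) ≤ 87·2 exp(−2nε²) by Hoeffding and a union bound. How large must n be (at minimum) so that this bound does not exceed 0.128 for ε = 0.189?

101

Need 2·87·exp(−2nε²) ≤ 0.128, i.e. exp(−2nε²) ≤ 0.128/174.
So 2nε² ≥ ln(174/0.128) = 7.214780.
Hence n ≥ 7.214780/(2·0.189²) = 100.988.
The smallest integer n is 101.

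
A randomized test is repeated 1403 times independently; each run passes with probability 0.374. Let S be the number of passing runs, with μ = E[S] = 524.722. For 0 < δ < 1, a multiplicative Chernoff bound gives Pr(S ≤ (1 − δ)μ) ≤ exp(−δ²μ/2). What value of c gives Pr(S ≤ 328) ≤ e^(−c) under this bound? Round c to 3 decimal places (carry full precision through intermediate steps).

36.876

Write 328 = (1 − δ)μ, so δ = 1 − 328/524.722 = 0.3749071…
Then the exponent is δ²μ/2 = (μ − 328)²/(2μ) = 36.876237.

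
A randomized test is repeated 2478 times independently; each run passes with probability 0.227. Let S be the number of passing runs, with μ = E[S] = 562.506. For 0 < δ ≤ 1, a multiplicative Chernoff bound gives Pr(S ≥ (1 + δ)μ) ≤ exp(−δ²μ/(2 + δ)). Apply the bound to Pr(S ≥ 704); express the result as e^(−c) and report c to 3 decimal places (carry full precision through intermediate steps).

15.808

Write 704 = (1 + δ)μ, so δ = 704/562.506 − 1 = 0.2515422…
Then the exponent is δ²μ/(2 + δ) = (704 − μ)² / (μ·(2 + δ)) = 15.807704.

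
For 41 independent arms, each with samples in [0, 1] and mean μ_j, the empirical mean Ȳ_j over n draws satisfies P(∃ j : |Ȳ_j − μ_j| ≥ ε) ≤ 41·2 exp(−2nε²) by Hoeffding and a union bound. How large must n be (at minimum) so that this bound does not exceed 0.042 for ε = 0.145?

Need 2·41·exp(−2nε²) ≤ 0.042, i.e. exp(−2nε²) ≤ 0.042/82.
So 2nε² ≥ ln(82/0.042) = 7.576805.
Hence n ≥ 7.576805/(2·0.145²) = 180.186.
The smallest integer n is 181.

181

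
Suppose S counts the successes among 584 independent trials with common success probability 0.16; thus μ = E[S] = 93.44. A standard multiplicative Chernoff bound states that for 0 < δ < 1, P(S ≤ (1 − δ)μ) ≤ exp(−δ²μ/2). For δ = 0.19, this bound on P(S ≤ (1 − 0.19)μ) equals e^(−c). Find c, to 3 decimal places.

1.687

c = δ²μ/2 = 0.19²·93.44/2 = 1.6866.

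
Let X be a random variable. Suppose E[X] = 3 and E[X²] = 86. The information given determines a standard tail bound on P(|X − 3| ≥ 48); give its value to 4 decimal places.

0.0334

The first two moments determine the variance, so Chebyshev's inequality is the sharpest standard bound available.
Var(X) = E[X²] − (E[X])² = 86 − 9 = 77.
Chebyshev's inequality: P(|X − μ| ≥ t) ≤ Var(X)/t² = 77/2304 = 0.0334.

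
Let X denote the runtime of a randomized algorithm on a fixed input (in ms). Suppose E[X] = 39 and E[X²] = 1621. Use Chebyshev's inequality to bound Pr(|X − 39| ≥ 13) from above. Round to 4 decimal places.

0.5917

Var(X) = E[X²] − (E[X])² = 1621 − 1521 = 100.
Chebyshev's inequality: Pr(|X − μ| ≥ t) ≤ Var(X)/t² = 100/169 = 0.5917.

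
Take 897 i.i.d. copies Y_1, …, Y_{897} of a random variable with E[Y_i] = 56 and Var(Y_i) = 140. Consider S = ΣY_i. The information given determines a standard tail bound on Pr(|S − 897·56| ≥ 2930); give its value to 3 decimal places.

0.015

With mean and variance of each term known, Chebyshev's inequality bounds the deviation of the sum (or sample mean).
Var(S) = n·Var(Y_i) = 897·140 = 125580.
Chebyshev: Pr(|S − 897·56| ≥ 2930) ≤ Var(S)/2930² = 125580/8584900 = 0.0146.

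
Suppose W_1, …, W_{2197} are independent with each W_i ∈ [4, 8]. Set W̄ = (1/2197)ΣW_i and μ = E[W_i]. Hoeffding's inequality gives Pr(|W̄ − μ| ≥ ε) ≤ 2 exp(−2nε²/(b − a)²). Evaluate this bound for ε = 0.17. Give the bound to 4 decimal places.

Exponent: 2nε²/(b − a)² = 2·2197·0.17² / 4² = 7.93666.
Bound = 2·exp(−7.93666) = 0.00071.

0.0007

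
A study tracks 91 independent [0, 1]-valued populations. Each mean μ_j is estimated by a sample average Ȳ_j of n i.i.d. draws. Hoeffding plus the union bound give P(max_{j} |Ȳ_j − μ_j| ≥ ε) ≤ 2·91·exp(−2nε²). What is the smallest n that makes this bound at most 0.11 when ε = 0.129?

Need 2·91·exp(−2nε²) ≤ 0.11, i.e. exp(−2nε²) ≤ 0.11/182.
So 2nε² ≥ ln(182/0.11) = 7.411282.
Hence n ≥ 7.411282/(2·0.129²) = 222.681.
The smallest integer n is 223.

223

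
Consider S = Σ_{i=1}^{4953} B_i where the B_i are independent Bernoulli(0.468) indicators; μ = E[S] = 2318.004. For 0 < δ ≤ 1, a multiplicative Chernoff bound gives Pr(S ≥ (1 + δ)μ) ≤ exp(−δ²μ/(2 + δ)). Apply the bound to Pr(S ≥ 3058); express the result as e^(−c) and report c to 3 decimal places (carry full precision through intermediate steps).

Write 3058 = (1 + δ)μ, so δ = 3058/2318.004 − 1 = 0.3192384…
Then the exponent is δ²μ/(2 + δ) = (3058 − μ)² / (μ·(2 + δ)) = 101.858942.

101.859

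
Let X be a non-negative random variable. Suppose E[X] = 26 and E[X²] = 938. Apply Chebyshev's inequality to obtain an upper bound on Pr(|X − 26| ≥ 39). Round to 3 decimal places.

Var(X) = E[X²] − (E[X])² = 938 − 676 = 262.
Chebyshev's inequality: Pr(|X − μ| ≥ t) ≤ Var(X)/t² = 262/1521 = 0.1723.

0.172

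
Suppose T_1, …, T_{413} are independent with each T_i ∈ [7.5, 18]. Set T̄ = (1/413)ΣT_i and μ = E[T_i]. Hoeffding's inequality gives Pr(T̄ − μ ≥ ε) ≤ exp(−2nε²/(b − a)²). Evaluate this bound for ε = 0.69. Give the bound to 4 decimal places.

Exponent: 2nε²/(b − a)² = 2·413·0.69² / 10.5² = 3.56697.
Bound = exp(−3.56697) = 0.02824.

0.0282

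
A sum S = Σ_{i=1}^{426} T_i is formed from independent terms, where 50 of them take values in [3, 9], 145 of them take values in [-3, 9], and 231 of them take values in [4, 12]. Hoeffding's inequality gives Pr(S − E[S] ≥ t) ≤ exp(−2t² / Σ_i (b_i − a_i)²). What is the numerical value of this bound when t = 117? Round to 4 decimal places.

Σ(b_i − a_i)² = 50·6² + 145·12² + 231·8² = 37464.
Exponent = 2·117² / 37464 = 0.73078.
Bound = exp(−0.73078) = 0.48153.

0.4815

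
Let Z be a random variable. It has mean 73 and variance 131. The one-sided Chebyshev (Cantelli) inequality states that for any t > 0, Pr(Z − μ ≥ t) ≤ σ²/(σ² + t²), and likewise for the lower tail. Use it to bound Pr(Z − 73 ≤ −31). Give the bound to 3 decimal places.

Here σ² = 131 and t = 31, so σ² + t² = 1092.
Cantelli's bound: 131/1092 = 0.1200.

0.120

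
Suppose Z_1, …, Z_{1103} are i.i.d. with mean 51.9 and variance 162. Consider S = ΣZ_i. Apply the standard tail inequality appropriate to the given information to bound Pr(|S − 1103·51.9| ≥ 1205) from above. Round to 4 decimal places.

0.1231

With mean and variance of each term known, Chebyshev's inequality bounds the deviation of the sum (or sample mean).
Var(S) = n·Var(Z_i) = 1103·162 = 178686.
Chebyshev: Pr(|S − 1103·51.9| ≥ 1205) ≤ Var(S)/1205² = 178686/1452025 = 0.1231.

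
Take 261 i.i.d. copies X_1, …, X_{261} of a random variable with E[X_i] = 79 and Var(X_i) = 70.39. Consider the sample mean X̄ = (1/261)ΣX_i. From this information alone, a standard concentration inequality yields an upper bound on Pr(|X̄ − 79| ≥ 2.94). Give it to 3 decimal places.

0.031

With mean and variance of each term known, Chebyshev's inequality bounds the deviation of the sum (or sample mean).
Var(X̄) = Var(X_i)/n = 70.39/261 = 0.26969.
Chebyshev: Pr(|X̄ − 79| ≥ 2.94) ≤ Var(X̄)/(2.94)² = 70.39/(261·2.94²) = 0.0312.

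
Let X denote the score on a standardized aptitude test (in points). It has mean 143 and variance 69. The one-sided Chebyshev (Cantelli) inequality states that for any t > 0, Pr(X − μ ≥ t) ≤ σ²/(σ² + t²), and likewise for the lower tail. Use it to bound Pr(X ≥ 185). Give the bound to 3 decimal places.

Here σ² = 69 and t = 42, so σ² + t² = 1833.
Cantelli's bound: 69/1833 = 0.0376.

0.038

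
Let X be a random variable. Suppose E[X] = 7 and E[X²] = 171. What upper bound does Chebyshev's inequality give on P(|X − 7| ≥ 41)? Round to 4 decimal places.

Var(X) = E[X²] − (E[X])² = 171 − 49 = 122.
Chebyshev's inequality: P(|X − μ| ≥ t) ≤ Var(X)/t² = 122/1681 = 0.0726.

0.0726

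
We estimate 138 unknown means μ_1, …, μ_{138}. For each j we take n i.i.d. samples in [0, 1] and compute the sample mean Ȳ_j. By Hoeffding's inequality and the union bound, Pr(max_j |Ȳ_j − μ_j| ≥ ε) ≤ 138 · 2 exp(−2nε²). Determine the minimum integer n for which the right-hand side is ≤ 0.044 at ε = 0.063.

Need 2·138·exp(−2nε²) ≤ 0.044, i.e. exp(−2nε²) ≤ 0.044/276.
So 2nε² ≥ ln(276/0.044) = 8.743967.
Hence n ≥ 8.743967/(2·0.063²) = 1101.533.
The smallest integer n is 1102.

1102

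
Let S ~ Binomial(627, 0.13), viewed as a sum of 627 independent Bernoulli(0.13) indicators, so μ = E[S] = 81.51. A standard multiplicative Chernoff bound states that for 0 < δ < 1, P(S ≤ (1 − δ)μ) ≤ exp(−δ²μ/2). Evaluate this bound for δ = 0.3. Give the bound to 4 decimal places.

Exponent = δ²μ/2 = 0.3²·81.51/2 = 3.6679.
Bound = exp(−3.6679) = 0.02553.

0.0255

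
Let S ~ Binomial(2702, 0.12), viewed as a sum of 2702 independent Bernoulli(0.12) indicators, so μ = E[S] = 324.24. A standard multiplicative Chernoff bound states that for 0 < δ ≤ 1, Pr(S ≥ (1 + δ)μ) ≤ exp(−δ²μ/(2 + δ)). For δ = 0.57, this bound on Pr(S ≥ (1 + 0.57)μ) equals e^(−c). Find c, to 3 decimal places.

c = δ²μ/(2 + δ) = 0.57²·324.24/(2 + 0.57) = 40.9905.

40.990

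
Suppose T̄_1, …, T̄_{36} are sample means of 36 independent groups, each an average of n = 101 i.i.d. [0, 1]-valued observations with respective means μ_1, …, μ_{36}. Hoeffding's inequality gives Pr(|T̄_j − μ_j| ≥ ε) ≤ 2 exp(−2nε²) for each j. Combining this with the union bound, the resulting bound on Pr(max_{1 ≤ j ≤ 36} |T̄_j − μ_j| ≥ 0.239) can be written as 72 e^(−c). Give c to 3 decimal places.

Union bound over the 36 events: Pr(max_{1 ≤ j ≤ 36} |T̄_j − μ_j| ≥ 0.239) ≤ 36·2·exp(−2nε²) = 72 exp(−2·101·0.239²).
So c = 2·101·0.239² = 11.5384.

11.538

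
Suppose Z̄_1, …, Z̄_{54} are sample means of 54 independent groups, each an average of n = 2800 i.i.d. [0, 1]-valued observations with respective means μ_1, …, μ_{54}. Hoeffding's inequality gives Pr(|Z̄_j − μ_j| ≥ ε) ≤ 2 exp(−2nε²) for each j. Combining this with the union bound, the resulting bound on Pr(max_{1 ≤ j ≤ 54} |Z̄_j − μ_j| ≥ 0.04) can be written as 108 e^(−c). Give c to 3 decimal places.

Union bound over the 54 events: Pr(max_{1 ≤ j ≤ 54} |Z̄_j − μ_j| ≥ 0.04) ≤ 54·2·exp(−2nε²) = 108 exp(−2·2800·0.04²).
So c = 2·2800·0.04² = 8.9600.

8.960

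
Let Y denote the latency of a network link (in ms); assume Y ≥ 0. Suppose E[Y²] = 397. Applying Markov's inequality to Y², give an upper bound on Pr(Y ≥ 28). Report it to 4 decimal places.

0.5064

Since Y ≥ 0, the event {Y ≥ 28} is the same as {Y² ≥ 784}.
Markov's inequality applied to Y² gives Pr(Y² ≥ 784) ≤ E[Y²]/784 = 397/784 = 0.5064.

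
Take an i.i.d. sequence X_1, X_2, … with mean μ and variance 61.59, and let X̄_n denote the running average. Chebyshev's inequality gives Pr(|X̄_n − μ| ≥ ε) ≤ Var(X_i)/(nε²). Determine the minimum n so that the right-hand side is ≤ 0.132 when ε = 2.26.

92

Require 61.59/(n·2.26²) ≤ 0.132, i.e. n ≥ 61.59/(0.132·2.26²) = 91.352.
The smallest integer n is 92.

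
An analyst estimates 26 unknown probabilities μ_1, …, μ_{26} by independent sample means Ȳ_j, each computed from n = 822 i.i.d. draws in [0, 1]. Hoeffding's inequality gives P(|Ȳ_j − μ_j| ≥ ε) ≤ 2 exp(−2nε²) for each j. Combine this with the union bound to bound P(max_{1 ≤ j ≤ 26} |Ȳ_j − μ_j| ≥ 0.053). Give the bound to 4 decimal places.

Per-experiment Hoeffding bound: 2·exp(−2·822·0.053²) = 2·exp(−4.61800) = 0.019745.
Union bound over 26 events: 26·0.019745 = 0.51337.

0.5134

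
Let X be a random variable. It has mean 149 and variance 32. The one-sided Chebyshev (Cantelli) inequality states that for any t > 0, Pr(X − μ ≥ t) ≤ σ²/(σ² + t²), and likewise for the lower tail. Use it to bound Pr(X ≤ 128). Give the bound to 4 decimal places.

Here σ² = 32 and t = 21, so σ² + t² = 473.
Cantelli's bound: 32/473 = 0.0677.

0.0677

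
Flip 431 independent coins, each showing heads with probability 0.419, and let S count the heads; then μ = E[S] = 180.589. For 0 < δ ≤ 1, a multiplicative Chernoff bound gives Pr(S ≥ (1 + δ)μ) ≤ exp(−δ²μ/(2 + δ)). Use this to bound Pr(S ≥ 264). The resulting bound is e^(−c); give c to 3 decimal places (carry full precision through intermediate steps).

Write 264 = (1 + δ)μ, so δ = 264/180.589 − 1 = 0.4618831…
Then the exponent is δ²μ/(2 + δ) = (264 − μ)² / (μ·(2 + δ)) = 15.649049.

15.649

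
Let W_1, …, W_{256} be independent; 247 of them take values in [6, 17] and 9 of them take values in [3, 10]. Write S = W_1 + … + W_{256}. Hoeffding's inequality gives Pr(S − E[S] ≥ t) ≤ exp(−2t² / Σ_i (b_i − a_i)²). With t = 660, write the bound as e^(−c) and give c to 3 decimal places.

Σ(b_i − a_i)² = 247·11² + 9·7² = 30328.
c = 2t² / 30328 = 2·660² / 30328 = 28.7259.

28.726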